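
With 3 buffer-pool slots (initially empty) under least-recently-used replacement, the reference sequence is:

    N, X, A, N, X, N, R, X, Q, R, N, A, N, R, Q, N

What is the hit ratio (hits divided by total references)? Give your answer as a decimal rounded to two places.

0.50

N -> fault, frames (N)
X -> fault, frames (N X)
A -> fault, frames (N X A)
N -> hit
X -> hit
N -> hit
R -> fault, evict A, frames (X N R)
X -> hit
Q -> fault, evict N, frames (R X Q)
R -> hit
N -> fault, evict X, frames (Q R N)
A -> fault, evict Q, frames (R N A)
N -> hit
R -> hit
Q -> fault, evict A, frames (N R Q)
N -> hit
Hits: 8 of 16 references → 8/16 = 0.5000.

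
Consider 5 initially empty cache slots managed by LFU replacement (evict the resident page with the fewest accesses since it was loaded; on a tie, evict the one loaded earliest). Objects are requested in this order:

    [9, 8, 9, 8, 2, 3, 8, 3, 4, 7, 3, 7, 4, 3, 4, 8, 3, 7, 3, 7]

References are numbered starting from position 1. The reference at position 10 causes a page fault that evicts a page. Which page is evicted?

pos 1: 9: miss, frames {9}
pos 2: 8: miss, frames {9,8}
pos 3: 9: hit
pos 4: 8: hit
pos 5: 2: miss, frames {9,8,2}
pos 6: 3: miss, frames {9,8,2,3}
pos 7: 8: hit
pos 8: 3: hit
pos 9: 4: miss, frames {9,8,2,3,4}
pos 10: 7: miss, evict 2, frames {9,8,3,4,7}
At position 10, page 2 is evicted.

2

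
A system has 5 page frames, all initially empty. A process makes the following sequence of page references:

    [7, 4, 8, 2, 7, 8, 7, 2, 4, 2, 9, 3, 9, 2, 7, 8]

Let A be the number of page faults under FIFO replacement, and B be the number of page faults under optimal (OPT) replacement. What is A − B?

Under FIFO: F F F F . . . . . . F F . . F . → 7 faults.
Under OPT: F F F F . . . . . . F F . . . . → 6 faults.
A − B = 7 − 6 = 1.

1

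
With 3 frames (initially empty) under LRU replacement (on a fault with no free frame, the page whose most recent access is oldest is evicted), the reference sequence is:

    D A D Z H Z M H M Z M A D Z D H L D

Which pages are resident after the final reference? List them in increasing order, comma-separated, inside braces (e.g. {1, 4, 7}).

{D, H, L}

D: miss, frames (D)
A: miss, frames (D A)
D: hit
Z: miss, frames (A D Z)
H: miss, evict A, frames (D Z H)
Z: hit
M: miss, evict D, frames (H Z M)
H: hit
M: hit
Z: hit
M: hit
A: miss, evict H, frames (Z M A)
D: miss, evict Z, frames (M A D)
Z: miss, evict M, frames (A D Z)
D: hit
H: miss, evict A, frames (Z D H)
L: miss, evict Z, frames (D H L)
D: hit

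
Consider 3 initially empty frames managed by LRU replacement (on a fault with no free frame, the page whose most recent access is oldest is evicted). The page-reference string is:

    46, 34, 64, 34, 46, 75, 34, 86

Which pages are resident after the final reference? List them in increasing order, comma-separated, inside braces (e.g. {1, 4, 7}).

{34, 75, 86}

46 -> miss, frames {46}
34 -> miss, frames {46,34}
64 -> miss, frames {46,34,64}
34 -> hit
46 -> hit
75 -> miss, evict 64, frames {34,46,75}
34 -> hit
86 -> miss, evict 46, frames {75,34,86}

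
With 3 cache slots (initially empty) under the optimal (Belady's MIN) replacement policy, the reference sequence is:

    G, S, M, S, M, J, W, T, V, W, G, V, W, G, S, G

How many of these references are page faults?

G: miss, frames (G)
S: miss, frames (G S)
M: miss, frames (G S M)
S: hit
M: hit
J: miss, evict M, frames (G S J)
W: miss, evict J, frames (G S W)
T: miss, evict S, frames (G W T)
V: miss, evict T, frames (G W V)
W: hit
G: hit
V: hit
W: hit
G: hit
S: miss, evict V, frames (G W S)
G: hit
Page faults: 8.

8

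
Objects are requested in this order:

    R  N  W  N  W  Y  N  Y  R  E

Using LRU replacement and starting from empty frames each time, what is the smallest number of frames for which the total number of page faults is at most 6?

3

f=1: 10 faults
f=2: 7 faults
f=3: 6 faults
f=4: 5 faults
f=5: 5 faults
Smallest f with faults ≤ 6 is 3.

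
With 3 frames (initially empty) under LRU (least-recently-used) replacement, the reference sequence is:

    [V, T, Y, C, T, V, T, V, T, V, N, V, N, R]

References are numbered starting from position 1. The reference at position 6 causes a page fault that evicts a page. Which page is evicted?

pos 1: V → fault, frames [V]
pos 2: T → fault, frames [V, T]
pos 3: Y → fault, frames [V, T, Y]
pos 4: C → fault, evict V, frames [T, Y, C]
pos 5: T → hit
pos 6: V → fault, evict Y, frames [C, T, V]
At position 6, page Y is evicted.

Y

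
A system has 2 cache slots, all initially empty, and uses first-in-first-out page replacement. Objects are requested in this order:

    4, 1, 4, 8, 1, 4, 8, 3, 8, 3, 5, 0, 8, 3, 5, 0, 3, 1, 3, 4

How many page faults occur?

15

4 → miss, frames [4]
1 → miss, frames [4, 1]
4 → hit
8 → miss, evict 4, frames [1, 8]
1 → hit
4 → miss, evict 1, frames [8, 4]
8 → hit
3 → miss, evict 8, frames [4, 3]
8 → miss, evict 4, frames [3, 8]
3 → hit
5 → miss, evict 3, frames [8, 5]
0 → miss, evict 8, frames [5, 0]
8 → miss, evict 5, frames [0, 8]
3 → miss, evict 0, frames [8, 3]
5 → miss, evict 8, frames [3, 5]
0 → miss, evict 3, frames [5, 0]
3 → miss, evict 5, frames [0, 3]
1 → miss, evict 0, frames [3, 1]
3 → hit
4 → miss, evict 3, frames [1, 4]
Page faults: 15.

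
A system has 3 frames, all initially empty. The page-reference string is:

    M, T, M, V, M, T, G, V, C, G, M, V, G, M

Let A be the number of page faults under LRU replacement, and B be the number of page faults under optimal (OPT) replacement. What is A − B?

2

Under LRU: F F . F . . F F F . F F . . → 8 faults.
Under OPT: F F . F . . F . F . . F . . → 6 faults.
A − B = 8 − 6 = 2.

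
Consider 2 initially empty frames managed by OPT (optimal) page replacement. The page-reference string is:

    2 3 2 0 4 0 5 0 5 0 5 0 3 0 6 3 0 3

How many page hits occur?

2 → fault, frames [2]
3 → fault, frames [2, 3]
2 → hit
0 → fault, evict 2, frames [3, 0]
4 → fault, evict 3, frames [0, 4]
0 → hit
5 → fault, evict 4, frames [0, 5]
0 → hit
5 → hit
0 → hit
5 → hit
0 → hit
3 → fault, evict 5, frames [0, 3]
0 → hit
6 → fault, evict 0, frames [3, 6]
3 → hit
0 → fault, evict 6, frames [3, 0]
3 → hit
Hits: 10.

10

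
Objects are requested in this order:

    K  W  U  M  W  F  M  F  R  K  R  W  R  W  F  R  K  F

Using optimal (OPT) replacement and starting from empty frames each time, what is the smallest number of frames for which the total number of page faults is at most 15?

f=1: 18 faults
f=2: 10 faults
f=3: 8 faults
f=4: 6 faults
f=5: 6 faults
f=6: 6 faults
Smallest f with faults ≤ 15 is 2.

2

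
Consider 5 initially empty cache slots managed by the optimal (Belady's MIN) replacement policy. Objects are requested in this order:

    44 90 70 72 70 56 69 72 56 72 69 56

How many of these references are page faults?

44 -> fault, frames {44}
90 -> fault, frames {44,90}
70 -> fault, frames {44,90,70}
72 -> fault, frames {44,90,70,72}
70 -> hit
56 -> fault, frames {44,90,70,72,56}
69 -> fault, evict 70, frames {44,90,72,56,69}
72 -> hit
56 -> hit
72 -> hit
69 -> hit
56 -> hit
Page faults: 6.

6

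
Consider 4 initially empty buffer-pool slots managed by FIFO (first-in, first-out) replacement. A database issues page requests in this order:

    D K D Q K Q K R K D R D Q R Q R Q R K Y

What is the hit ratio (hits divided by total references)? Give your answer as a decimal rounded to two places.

0.75

D -> fault, frames [D]
K -> fault, frames [D, K]
D -> hit
Q -> fault, frames [D, K, Q]
K -> hit
Q -> hit
K -> hit
R -> fault, frames [D, K, Q, R]
K -> hit
D -> hit
R -> hit
D -> hit
Q -> hit
R -> hit
Q -> hit
R -> hit
Q -> hit
R -> hit
K -> hit
Y -> fault, evict D, frames [K, Q, R, Y]
Hits: 15 of 20 references → 15/20 = 0.7500.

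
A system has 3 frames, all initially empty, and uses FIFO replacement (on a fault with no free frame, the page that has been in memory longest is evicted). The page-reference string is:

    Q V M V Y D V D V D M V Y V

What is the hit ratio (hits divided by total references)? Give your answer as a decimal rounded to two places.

0.43

Q -> fault, frames [Q]
V -> fault, frames [Q, V]
M -> fault, frames [Q, V, M]
V -> hit
Y -> fault, evict Q, frames [V, M, Y]
D -> fault, evict V, frames [M, Y, D]
V -> fault, evict M, frames [Y, D, V]
D -> hit
V -> hit
D -> hit
M -> fault, evict Y, frames [D, V, M]
V -> hit
Y -> fault, evict D, frames [V, M, Y]
V -> hit
Hits: 6 of 14 references → 6/14 = 0.4286.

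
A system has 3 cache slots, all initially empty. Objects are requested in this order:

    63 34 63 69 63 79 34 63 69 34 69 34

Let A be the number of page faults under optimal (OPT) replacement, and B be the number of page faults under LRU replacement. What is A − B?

Under OPT: F F . F . F . . F . . . → 5 faults.
Under LRU: F F . F . F F . F . . . → 6 faults.
A − B = 5 − 6 = -1.

-1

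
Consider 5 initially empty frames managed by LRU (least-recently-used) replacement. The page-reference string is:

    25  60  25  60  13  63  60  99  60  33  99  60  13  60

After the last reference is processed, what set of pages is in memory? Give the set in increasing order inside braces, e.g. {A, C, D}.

25 → fault, frames (25)
60 → fault, frames (25 60)
25 → hit
60 → hit
13 → fault, frames (25 60 13)
63 → fault, frames (25 60 13 63)
60 → hit
99 → fault, frames (25 13 63 60 99)
60 → hit
33 → fault, evict 25, frames (13 63 99 60 33)
99 → hit
60 → hit
13 → hit
60 → hit

{13, 33, 60, 63, 99}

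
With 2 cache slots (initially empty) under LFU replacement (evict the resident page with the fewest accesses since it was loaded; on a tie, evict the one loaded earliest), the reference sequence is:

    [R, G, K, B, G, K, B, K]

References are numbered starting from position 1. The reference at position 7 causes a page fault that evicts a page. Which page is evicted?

G

pos 1: R → fault, frames {R}
pos 2: G → fault, frames {R,G}
pos 3: K → fault, evict R, frames {G,K}
pos 4: B → fault, evict G, frames {K,B}
pos 5: G → fault, evict K, frames {B,G}
pos 6: K → fault, evict B, frames {G,K}
pos 7: B → fault, evict G, frames {K,B}
At position 7, page G is evicted.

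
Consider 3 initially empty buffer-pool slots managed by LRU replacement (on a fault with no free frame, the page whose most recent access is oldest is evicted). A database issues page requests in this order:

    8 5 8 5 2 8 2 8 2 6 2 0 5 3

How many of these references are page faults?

7

8 -> fault, frames {8}
5 -> fault, frames {8,5}
8 -> hit
5 -> hit
2 -> fault, frames {8,5,2}
8 -> hit
2 -> hit
8 -> hit
2 -> hit
6 -> fault, evict 5, frames {8,2,6}
2 -> hit
0 -> fault, evict 8, frames {6,2,0}
5 -> fault, evict 6, frames {2,0,5}
3 -> fault, evict 2, frames {0,5,3}
Page faults: 7.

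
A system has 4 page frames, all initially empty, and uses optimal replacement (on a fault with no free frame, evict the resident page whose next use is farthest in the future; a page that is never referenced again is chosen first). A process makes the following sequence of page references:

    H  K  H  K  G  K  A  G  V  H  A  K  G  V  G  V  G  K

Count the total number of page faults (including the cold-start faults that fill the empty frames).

H -> miss, frames {H}
K -> miss, frames {H,K}
H -> hit
K -> hit
G -> miss, frames {H,K,G}
K -> hit
A -> miss, frames {H,K,G,A}
G -> hit
V -> miss, evict G, frames {H,K,A,V}
H -> hit
A -> hit
K -> hit
G -> miss, evict A, frames {H,K,V,G}
V -> hit
G -> hit
V -> hit
G -> hit
K -> hit
Page faults: 6.

6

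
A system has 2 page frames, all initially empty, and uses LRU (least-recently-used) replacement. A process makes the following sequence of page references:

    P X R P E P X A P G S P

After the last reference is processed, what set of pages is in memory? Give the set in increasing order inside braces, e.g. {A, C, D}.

P: fault, frames {P}
X: fault, frames {P,X}
R: fault, evict P, frames {X,R}
P: fault, evict X, frames {R,P}
E: fault, evict R, frames {P,E}
P: hit
X: fault, evict E, frames {P,X}
A: fault, evict P, frames {X,A}
P: fault, evict X, frames {A,P}
G: fault, evict A, frames {P,G}
S: fault, evict P, frames {G,S}
P: fault, evict G, frames {S,P}

{P, S}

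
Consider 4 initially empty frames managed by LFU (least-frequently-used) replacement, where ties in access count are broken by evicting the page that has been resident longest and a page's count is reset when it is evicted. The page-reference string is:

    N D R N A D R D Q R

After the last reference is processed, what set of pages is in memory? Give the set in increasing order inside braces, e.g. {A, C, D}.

N: miss, frames (N)
D: miss, frames (N D)
R: miss, frames (N D R)
N: hit
A: miss, frames (N D R A)
D: hit
R: hit
D: hit
Q: miss, evict A, frames (N D R Q)
R: hit

{D, N, Q, R}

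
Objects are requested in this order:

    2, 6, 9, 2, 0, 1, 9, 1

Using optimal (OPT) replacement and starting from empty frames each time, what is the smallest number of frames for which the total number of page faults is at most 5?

f=1: 8 faults
f=2: 5 faults
f=3: 5 faults
f=4: 5 faults
f=5: 5 faults
Smallest f with faults ≤ 5 is 2.

2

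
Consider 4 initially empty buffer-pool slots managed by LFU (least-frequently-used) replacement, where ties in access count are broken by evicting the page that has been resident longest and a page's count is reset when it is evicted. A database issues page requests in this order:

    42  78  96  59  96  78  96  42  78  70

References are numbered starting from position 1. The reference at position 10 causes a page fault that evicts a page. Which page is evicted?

pos 1: 42: miss, frames [42]
pos 2: 78: miss, frames [42, 78]
pos 3: 96: miss, frames [42, 78, 96]
pos 4: 59: miss, frames [42, 78, 96, 59]
pos 5: 96: hit
pos 6: 78: hit
pos 7: 96: hit
pos 8: 42: hit
pos 9: 78: hit
pos 10: 70: miss, evict 59, frames [42, 78, 96, 70]
At position 10, page 59 is evicted.

59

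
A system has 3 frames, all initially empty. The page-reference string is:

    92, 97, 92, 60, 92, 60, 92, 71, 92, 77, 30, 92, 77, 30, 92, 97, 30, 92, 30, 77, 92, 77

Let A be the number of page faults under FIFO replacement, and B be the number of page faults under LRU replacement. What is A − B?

Under FIFO: F F . F . . . F F F F . . . . F . F . F . . → 10 faults.
Under LRU: F F . F . . . F . F F . . . . F . . . F . . → 8 faults.
A − B = 10 − 8 = 2.

2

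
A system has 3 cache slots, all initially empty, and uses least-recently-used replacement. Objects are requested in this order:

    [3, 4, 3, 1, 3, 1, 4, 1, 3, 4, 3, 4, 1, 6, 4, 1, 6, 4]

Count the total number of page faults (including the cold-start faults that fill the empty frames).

4

3 -> miss, frames {3}
4 -> miss, frames {3,4}
3 -> hit
1 -> miss, frames {4,3,1}
3 -> hit
1 -> hit
4 -> hit
1 -> hit
3 -> hit
4 -> hit
3 -> hit
4 -> hit
1 -> hit
6 -> miss, evict 3, frames {4,1,6}
4 -> hit
1 -> hit
6 -> hit
4 -> hit
Page faults: 4.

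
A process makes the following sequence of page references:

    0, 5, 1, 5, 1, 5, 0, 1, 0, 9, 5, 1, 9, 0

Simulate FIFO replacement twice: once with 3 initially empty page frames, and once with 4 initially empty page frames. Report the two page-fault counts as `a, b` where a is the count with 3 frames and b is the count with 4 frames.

5, 4

3 frames: F F F . . . . . . F . . . F → 5 faults.
4 frames: F F F . . . . . . F . . . . → 4 faults.
4 < 5: adding a frame reduced faults, as is typical.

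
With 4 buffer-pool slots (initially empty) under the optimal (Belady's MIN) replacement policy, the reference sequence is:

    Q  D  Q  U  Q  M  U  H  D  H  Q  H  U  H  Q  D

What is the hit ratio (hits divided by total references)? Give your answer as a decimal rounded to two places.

Q: miss, frames {Q}
D: miss, frames {Q,D}
Q: hit
U: miss, frames {Q,D,U}
Q: hit
M: miss, frames {Q,D,U,M}
U: hit
H: miss, evict M, frames {Q,D,U,H}
D: hit
H: hit
Q: hit
H: hit
U: hit
H: hit
Q: hit
D: hit
Hits: 11 of 16 references → 11/16 = 0.6875.

0.69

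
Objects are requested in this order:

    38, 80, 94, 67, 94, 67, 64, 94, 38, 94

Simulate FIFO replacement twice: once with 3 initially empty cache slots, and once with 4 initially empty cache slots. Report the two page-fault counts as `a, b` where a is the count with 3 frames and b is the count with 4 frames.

3 frames: F F F F . . F . F F → 7 faults.
4 frames: F F F F . . F . F . → 6 faults.
6 < 7: adding a frame reduced faults, as is typical.

7, 6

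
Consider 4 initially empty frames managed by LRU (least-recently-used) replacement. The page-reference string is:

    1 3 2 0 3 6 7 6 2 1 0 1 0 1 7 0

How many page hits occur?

6

1: miss, frames [1]
3: miss, frames [1, 3]
2: miss, frames [1, 3, 2]
0: miss, frames [1, 3, 2, 0]
3: hit
6: miss, evict 1, frames [2, 0, 3, 6]
7: miss, evict 2, frames [0, 3, 6, 7]
6: hit
2: miss, evict 0, frames [3, 7, 6, 2]
1: miss, evict 3, frames [7, 6, 2, 1]
0: miss, evict 7, frames [6, 2, 1, 0]
1: hit
0: hit
1: hit
7: miss, evict 6, frames [2, 0, 1, 7]
0: hit
Hits: 6.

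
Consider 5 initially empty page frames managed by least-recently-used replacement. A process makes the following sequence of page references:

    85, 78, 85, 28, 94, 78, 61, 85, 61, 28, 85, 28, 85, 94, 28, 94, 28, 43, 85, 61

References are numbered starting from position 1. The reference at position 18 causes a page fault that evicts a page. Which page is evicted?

pos 1: 85: miss, frames {85}
pos 2: 78: miss, frames {85,78}
pos 3: 85: hit
pos 4: 28: miss, frames {78,85,28}
pos 5: 94: miss, frames {78,85,28,94}
pos 6: 78: hit
pos 7: 61: miss, frames {85,28,94,78,61}
pos 8: 85: hit
pos 9: 61: hit
pos 10: 28: hit
pos 11: 85: hit
pos 12: 28: hit
pos 13: 85: hit
pos 14: 94: hit
pos 15: 28: hit
pos 16: 94: hit
pos 17: 28: hit
pos 18: 43: miss, evict 78, frames {61,85,94,28,43}
At position 18, page 78 is evicted.

78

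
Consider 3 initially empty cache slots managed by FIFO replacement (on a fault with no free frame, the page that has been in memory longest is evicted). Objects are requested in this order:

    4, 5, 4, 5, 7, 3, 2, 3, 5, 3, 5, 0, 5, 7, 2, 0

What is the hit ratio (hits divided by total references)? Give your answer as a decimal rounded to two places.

0.44

4 -> fault, frames [4]
5 -> fault, frames [4, 5]
4 -> hit
5 -> hit
7 -> fault, frames [4, 5, 7]
3 -> fault, evict 4, frames [5, 7, 3]
2 -> fault, evict 5, frames [7, 3, 2]
3 -> hit
5 -> fault, evict 7, frames [3, 2, 5]
3 -> hit
5 -> hit
0 -> fault, evict 3, frames [2, 5, 0]
5 -> hit
7 -> fault, evict 2, frames [5, 0, 7]
2 -> fault, evict 5, frames [0, 7, 2]
0 -> hit
Hits: 7 of 16 references → 7/16 = 0.4375.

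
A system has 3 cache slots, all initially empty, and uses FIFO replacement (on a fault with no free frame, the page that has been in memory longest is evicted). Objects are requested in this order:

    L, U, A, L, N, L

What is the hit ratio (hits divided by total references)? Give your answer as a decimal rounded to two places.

0.17

L -> miss, frames [L]
U -> miss, frames [L, U]
A -> miss, frames [L, U, A]
L -> hit
N -> miss, evict L, frames [U, A, N]
L -> miss, evict U, frames [A, N, L]
Hits: 1 of 6 references → 1/6 = 0.1667.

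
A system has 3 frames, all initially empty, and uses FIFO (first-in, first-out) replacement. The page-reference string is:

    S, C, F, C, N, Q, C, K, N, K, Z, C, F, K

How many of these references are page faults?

S → miss, frames (S)
C → miss, frames (S C)
F → miss, frames (S C F)
C → hit
N → miss, evict S, frames (C F N)
Q → miss, evict C, frames (F N Q)
C → miss, evict F, frames (N Q C)
K → miss, evict N, frames (Q C K)
N → miss, evict Q, frames (C K N)
K → hit
Z → miss, evict C, frames (K N Z)
C → miss, evict K, frames (N Z C)
F → miss, evict N, frames (Z C F)
K → miss, evict Z, frames (C F K)
Page faults: 12.

12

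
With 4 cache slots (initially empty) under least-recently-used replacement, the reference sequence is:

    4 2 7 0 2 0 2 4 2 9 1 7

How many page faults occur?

4: fault, frames {4}
2: fault, frames {4,2}
7: fault, frames {4,2,7}
0: fault, frames {4,2,7,0}
2: hit
0: hit
2: hit
4: hit
2: hit
9: fault, evict 7, frames {0,4,2,9}
1: fault, evict 0, frames {4,2,9,1}
7: fault, evict 4, frames {2,9,1,7}
Page faults: 7.

7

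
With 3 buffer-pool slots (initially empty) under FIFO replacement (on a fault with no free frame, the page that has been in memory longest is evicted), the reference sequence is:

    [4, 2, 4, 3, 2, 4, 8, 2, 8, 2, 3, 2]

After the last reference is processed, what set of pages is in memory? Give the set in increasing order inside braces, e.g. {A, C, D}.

4 → fault, frames (4)
2 → fault, frames (4 2)
4 → hit
3 → fault, frames (4 2 3)
2 → hit
4 → hit
8 → fault, evict 4, frames (2 3 8)
2 → hit
8 → hit
2 → hit
3 → hit
2 → hit

{2, 3, 8}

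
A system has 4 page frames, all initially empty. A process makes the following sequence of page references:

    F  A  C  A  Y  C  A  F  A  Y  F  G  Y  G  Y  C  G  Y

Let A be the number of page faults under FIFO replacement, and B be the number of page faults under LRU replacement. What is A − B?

Under FIFO: F F F . F . . . . . . F . . . . . . → 5 faults.
Under LRU: F F F . F . . . . . . F . . . F . . → 6 faults.
A − B = 5 − 6 = -1.

-1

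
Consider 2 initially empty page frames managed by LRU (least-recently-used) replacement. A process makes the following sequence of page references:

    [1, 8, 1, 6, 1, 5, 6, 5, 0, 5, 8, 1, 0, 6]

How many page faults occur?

1 → miss, frames {1}
8 → miss, frames {1,8}
1 → hit
6 → miss, evict 8, frames {1,6}
1 → hit
5 → miss, evict 6, frames {1,5}
6 → miss, evict 1, frames {5,6}
5 → hit
0 → miss, evict 6, frames {5,0}
5 → hit
8 → miss, evict 0, frames {5,8}
1 → miss, evict 5, frames {8,1}
0 → miss, evict 8, frames {1,0}
6 → miss, evict 1, frames {0,6}
Page faults: 10.

10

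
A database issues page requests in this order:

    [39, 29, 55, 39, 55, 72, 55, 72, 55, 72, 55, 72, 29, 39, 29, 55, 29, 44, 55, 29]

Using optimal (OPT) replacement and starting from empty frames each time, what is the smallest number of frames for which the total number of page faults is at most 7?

3

f=1: 20 faults
f=2: 9 faults
f=3: 6 faults
f=4: 5 faults
f=5: 5 faults
Smallest f with faults ≤ 7 is 3.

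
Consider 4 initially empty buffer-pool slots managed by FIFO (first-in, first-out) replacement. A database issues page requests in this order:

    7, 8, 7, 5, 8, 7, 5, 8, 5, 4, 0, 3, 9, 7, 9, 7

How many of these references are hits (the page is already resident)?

8

7: miss, frames {7}
8: miss, frames {7,8}
7: hit
5: miss, frames {7,8,5}
8: hit
7: hit
5: hit
8: hit
5: hit
4: miss, frames {7,8,5,4}
0: miss, evict 7, frames {8,5,4,0}
3: miss, evict 8, frames {5,4,0,3}
9: miss, evict 5, frames {4,0,3,9}
7: miss, evict 4, frames {0,3,9,7}
9: hit
7: hit
Hits: 8.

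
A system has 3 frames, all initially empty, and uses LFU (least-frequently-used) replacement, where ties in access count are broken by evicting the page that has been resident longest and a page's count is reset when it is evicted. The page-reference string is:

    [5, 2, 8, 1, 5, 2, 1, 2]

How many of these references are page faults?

6

5 -> fault, frames {5}
2 -> fault, frames {5,2}
8 -> fault, frames {5,2,8}
1 -> fault, evict 5, frames {2,8,1}
5 -> fault, evict 2, frames {8,1,5}
2 -> fault, evict 8, frames {1,5,2}
1 -> hit
2 -> hit
Page faults: 6.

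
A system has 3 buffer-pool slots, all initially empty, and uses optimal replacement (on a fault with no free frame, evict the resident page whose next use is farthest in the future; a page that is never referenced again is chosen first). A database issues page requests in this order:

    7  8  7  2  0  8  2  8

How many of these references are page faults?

4

7 -> miss, frames (7)
8 -> miss, frames (7 8)
7 -> hit
2 -> miss, frames (7 8 2)
0 -> miss, evict 7, frames (8 2 0)
8 -> hit
2 -> hit
8 -> hit
Page faults: 4.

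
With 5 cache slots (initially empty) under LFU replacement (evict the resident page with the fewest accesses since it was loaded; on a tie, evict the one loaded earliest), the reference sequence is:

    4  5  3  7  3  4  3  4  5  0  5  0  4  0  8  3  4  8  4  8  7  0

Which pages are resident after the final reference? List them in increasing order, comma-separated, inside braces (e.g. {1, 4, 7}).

4: fault, frames [4]
5: fault, frames [4, 5]
3: fault, frames [4, 5, 3]
7: fault, frames [4, 5, 3, 7]
3: hit
4: hit
3: hit
4: hit
5: hit
0: fault, frames [4, 5, 3, 7, 0]
5: hit
0: hit
4: hit
0: hit
8: fault, evict 7, frames [4, 5, 3, 0, 8]
3: hit
4: hit
8: hit
4: hit
8: hit
7: fault, evict 5, frames [4, 3, 0, 8, 7]
0: hit

{0, 3, 4, 7, 8}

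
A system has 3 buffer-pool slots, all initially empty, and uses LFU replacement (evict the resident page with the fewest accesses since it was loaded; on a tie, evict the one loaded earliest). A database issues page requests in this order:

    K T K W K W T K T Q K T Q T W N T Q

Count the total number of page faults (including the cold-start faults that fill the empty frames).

K: miss, frames [K]
T: miss, frames [K, T]
K: hit
W: miss, frames [K, T, W]
K: hit
W: hit
T: hit
K: hit
T: hit
Q: miss, evict W, frames [K, T, Q]
K: hit
T: hit
Q: hit
T: hit
W: miss, evict Q, frames [K, T, W]
N: miss, evict W, frames [K, T, N]
T: hit
Q: miss, evict N, frames [K, T, Q]
Page faults: 7.

7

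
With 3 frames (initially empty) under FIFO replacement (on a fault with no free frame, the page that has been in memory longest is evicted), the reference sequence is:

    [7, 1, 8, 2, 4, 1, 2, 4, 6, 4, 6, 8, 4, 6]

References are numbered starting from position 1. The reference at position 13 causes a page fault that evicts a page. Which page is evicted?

1

pos 1: 7 -> fault, frames [7]
pos 2: 1 -> fault, frames [7, 1]
pos 3: 8 -> fault, frames [7, 1, 8]
pos 4: 2 -> fault, evict 7, frames [1, 8, 2]
pos 5: 4 -> fault, evict 1, frames [8, 2, 4]
pos 6: 1 -> fault, evict 8, frames [2, 4, 1]
pos 7: 2 -> hit
pos 8: 4 -> hit
pos 9: 6 -> fault, evict 2, frames [4, 1, 6]
pos 10: 4 -> hit
pos 11: 6 -> hit
pos 12: 8 -> fault, evict 4, frames [1, 6, 8]
pos 13: 4 -> fault, evict 1, frames [6, 8, 4]
At position 13, page 1 is evicted.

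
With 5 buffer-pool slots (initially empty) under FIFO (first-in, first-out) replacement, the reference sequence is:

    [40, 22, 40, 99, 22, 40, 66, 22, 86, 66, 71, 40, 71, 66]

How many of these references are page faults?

7

40 -> fault, frames {40}
22 -> fault, frames {40,22}
40 -> hit
99 -> fault, frames {40,22,99}
22 -> hit
40 -> hit
66 -> fault, frames {40,22,99,66}
22 -> hit
86 -> fault, frames {40,22,99,66,86}
66 -> hit
71 -> fault, evict 40, frames {22,99,66,86,71}
40 -> fault, evict 22, frames {99,66,86,71,40}
71 -> hit
66 -> hit
Page faults: 7.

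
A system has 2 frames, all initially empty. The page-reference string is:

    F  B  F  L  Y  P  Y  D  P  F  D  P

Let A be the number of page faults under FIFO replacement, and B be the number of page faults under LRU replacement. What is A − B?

Under FIFO: F F . F F F . F . F . F → 8 faults.
Under LRU: F F . F F F . F F F F F → 10 faults.
A − B = 8 − 10 = -2.

-2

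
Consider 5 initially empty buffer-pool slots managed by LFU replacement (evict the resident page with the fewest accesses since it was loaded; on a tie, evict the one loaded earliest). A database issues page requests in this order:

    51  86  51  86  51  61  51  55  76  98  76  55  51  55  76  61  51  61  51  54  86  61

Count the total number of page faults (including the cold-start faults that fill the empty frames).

9

51: fault, frames {51}
86: fault, frames {51,86}
51: hit
86: hit
51: hit
61: fault, frames {51,86,61}
51: hit
55: fault, frames {51,86,61,55}
76: fault, frames {51,86,61,55,76}
98: fault, evict 61, frames {51,86,55,76,98}
76: hit
55: hit
51: hit
55: hit
76: hit
61: fault, evict 98, frames {51,86,55,76,61}
51: hit
61: hit
51: hit
54: fault, evict 86, frames {51,55,76,61,54}
86: fault, evict 54, frames {51,55,76,61,86}
61: hit
Page faults: 9.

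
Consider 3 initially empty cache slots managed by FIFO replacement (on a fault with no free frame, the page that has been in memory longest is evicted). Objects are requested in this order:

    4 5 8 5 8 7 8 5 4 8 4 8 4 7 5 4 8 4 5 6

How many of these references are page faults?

8

4 -> miss, frames [4]
5 -> miss, frames [4, 5]
8 -> miss, frames [4, 5, 8]
5 -> hit
8 -> hit
7 -> miss, evict 4, frames [5, 8, 7]
8 -> hit
5 -> hit
4 -> miss, evict 5, frames [8, 7, 4]
8 -> hit
4 -> hit
8 -> hit
4 -> hit
7 -> hit
5 -> miss, evict 8, frames [7, 4, 5]
4 -> hit
8 -> miss, evict 7, frames [4, 5, 8]
4 -> hit
5 -> hit
6 -> miss, evict 4, frames [5, 8, 6]
Page faults: 8.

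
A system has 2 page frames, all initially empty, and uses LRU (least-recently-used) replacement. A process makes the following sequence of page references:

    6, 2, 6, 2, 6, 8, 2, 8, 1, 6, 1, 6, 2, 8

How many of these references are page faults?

8

6 → miss, frames [6]
2 → miss, frames [6, 2]
6 → hit
2 → hit
6 → hit
8 → miss, evict 2, frames [6, 8]
2 → miss, evict 6, frames [8, 2]
8 → hit
1 → miss, evict 2, frames [8, 1]
6 → miss, evict 8, frames [1, 6]
1 → hit
6 → hit
2 → miss, evict 1, frames [6, 2]
8 → miss, evict 6, frames [2, 8]
Page faults: 8.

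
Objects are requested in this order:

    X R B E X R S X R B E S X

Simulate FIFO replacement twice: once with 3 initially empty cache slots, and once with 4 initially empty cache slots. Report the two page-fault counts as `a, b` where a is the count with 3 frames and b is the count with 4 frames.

3 frames: F F F F F F F . . F F . F → 10 faults.
4 frames: F F F F . . F F F F F F F → 11 faults.
11 > 10: adding a frame increased faults — Belady's anomaly.

10, 11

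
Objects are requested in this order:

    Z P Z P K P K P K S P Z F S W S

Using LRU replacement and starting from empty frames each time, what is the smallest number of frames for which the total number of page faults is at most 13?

f=1: 16 faults
f=2: 9 faults
f=3: 8 faults
f=4: 6 faults
f=5: 6 faults
f=6: 6 faults
Smallest f with faults ≤ 13 is 2.

2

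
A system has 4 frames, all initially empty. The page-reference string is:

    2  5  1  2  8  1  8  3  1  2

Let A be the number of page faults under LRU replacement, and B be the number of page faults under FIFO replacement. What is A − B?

Under LRU: F F F . F . . F . . → 5 faults.
Under FIFO: F F F . F . . F . F → 6 faults.
A − B = 5 − 6 = -1.

-1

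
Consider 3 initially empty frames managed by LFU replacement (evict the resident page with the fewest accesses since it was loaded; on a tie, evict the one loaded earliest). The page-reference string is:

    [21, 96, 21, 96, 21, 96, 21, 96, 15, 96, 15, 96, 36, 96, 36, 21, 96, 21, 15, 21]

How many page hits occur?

15

21 → fault, frames [21]
96 → fault, frames [21, 96]
21 → hit
96 → hit
21 → hit
96 → hit
21 → hit
96 → hit
15 → fault, frames [21, 96, 15]
96 → hit
15 → hit
96 → hit
36 → fault, evict 15, frames [21, 96, 36]
96 → hit
36 → hit
21 → hit
96 → hit
21 → hit
15 → fault, evict 36, frames [21, 96, 15]
21 → hit
Hits: 15.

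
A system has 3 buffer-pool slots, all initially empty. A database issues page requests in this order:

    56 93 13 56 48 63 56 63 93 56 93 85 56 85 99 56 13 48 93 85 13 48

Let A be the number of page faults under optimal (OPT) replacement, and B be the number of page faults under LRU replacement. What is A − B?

-4

Under OPT: F F F . F F . . . . . F . . F . F F . F . . → 10 faults.
Under LRU: F F F . F F . . F . . F . . F . F F F F F F → 14 faults.
A − B = 10 − 14 = -4.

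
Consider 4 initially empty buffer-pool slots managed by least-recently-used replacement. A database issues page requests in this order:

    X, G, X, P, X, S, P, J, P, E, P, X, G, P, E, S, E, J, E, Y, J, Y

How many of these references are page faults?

X: fault, frames [X]
G: fault, frames [X, G]
X: hit
P: fault, frames [G, X, P]
X: hit
S: fault, frames [G, P, X, S]
P: hit
J: fault, evict G, frames [X, S, P, J]
P: hit
E: fault, evict X, frames [S, J, P, E]
P: hit
X: fault, evict S, frames [J, E, P, X]
G: fault, evict J, frames [E, P, X, G]
P: hit
E: hit
S: fault, evict X, frames [G, P, E, S]
E: hit
J: fault, evict G, frames [P, S, E, J]
E: hit
Y: fault, evict P, frames [S, J, E, Y]
J: hit
Y: hit
Page faults: 11.

11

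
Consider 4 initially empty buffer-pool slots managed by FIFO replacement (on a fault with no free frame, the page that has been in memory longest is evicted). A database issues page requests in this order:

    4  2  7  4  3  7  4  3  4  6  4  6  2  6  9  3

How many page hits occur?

4 → fault, frames {4}
2 → fault, frames {4,2}
7 → fault, frames {4,2,7}
4 → hit
3 → fault, frames {4,2,7,3}
7 → hit
4 → hit
3 → hit
4 → hit
6 → fault, evict 4, frames {2,7,3,6}
4 → fault, evict 2, frames {7,3,6,4}
6 → hit
2 → fault, evict 7, frames {3,6,4,2}
6 → hit
9 → fault, evict 3, frames {6,4,2,9}
3 → fault, evict 6, frames {4,2,9,3}
Hits: 7.

7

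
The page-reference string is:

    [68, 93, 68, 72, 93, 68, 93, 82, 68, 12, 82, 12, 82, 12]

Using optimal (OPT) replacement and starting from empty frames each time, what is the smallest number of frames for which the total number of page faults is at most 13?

2

f=1: 14 faults
f=2: 6 faults
f=3: 5 faults
f=4: 5 faults
f=5: 5 faults
Smallest f with faults ≤ 13 is 2.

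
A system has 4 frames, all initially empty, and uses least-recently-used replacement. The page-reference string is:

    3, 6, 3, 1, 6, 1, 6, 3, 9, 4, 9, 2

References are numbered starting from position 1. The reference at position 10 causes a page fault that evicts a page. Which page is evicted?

1

pos 1: 3: fault, frames [3]
pos 2: 6: fault, frames [3, 6]
pos 3: 3: hit
pos 4: 1: fault, frames [6, 3, 1]
pos 5: 6: hit
pos 6: 1: hit
pos 7: 6: hit
pos 8: 3: hit
pos 9: 9: fault, frames [1, 6, 3, 9]
pos 10: 4: fault, evict 1, frames [6, 3, 9, 4]
At position 10, page 1 is evicted.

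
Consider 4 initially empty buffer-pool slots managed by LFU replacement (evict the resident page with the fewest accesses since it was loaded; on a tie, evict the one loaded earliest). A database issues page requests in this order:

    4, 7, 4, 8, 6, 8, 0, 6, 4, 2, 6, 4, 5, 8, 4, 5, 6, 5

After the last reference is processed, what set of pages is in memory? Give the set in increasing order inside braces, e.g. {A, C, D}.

{4, 5, 6, 8}

4: fault, frames {4}
7: fault, frames {4,7}
4: hit
8: fault, frames {4,7,8}
6: fault, frames {4,7,8,6}
8: hit
0: fault, evict 7, frames {4,8,6,0}
6: hit
4: hit
2: fault, evict 0, frames {4,8,6,2}
6: hit
4: hit
5: fault, evict 2, frames {4,8,6,5}
8: hit
4: hit
5: hit
6: hit
5: hit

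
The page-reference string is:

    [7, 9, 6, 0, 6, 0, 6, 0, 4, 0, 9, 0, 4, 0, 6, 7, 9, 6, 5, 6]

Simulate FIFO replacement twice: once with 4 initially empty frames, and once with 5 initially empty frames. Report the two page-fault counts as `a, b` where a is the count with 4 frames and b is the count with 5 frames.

9, 6

4 frames: F F F F . . . . F . . . . . . F F F F . → 9 faults.
5 frames: F F F F . . . . F . . . . . . . . . F . → 6 faults.
6 < 9: adding a frame reduced faults, as is typical.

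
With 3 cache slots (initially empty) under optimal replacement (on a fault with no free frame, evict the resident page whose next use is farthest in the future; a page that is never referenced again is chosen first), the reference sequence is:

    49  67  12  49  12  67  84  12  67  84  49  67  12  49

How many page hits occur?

9

49: fault, frames [49]
67: fault, frames [49, 67]
12: fault, frames [49, 67, 12]
49: hit
12: hit
67: hit
84: fault, evict 49, frames [67, 12, 84]
12: hit
67: hit
84: hit
49: fault, evict 84, frames [67, 12, 49]
67: hit
12: hit
49: hit
Hits: 9.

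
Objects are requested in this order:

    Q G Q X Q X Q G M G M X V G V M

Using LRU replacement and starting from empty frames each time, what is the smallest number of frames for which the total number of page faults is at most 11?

f=1: 16 faults
f=2: 9 faults
f=3: 8 faults
f=4: 5 faults
f=5: 5 faults
Smallest f with faults ≤ 11 is 2.

2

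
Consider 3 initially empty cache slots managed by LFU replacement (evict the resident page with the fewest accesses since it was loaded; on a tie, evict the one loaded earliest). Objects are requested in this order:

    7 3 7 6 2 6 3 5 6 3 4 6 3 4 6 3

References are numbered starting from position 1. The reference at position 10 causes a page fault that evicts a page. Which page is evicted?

pos 1: 7 -> fault, frames {7}
pos 2: 3 -> fault, frames {7,3}
pos 3: 7 -> hit
pos 4: 6 -> fault, frames {7,3,6}
pos 5: 2 -> fault, evict 3, frames {7,6,2}
pos 6: 6 -> hit
pos 7: 3 -> fault, evict 2, frames {7,6,3}
pos 8: 5 -> fault, evict 3, frames {7,6,5}
pos 9: 6 -> hit
pos 10: 3 -> fault, evict 5, frames {7,6,3}
At position 10, page 5 is evicted.

5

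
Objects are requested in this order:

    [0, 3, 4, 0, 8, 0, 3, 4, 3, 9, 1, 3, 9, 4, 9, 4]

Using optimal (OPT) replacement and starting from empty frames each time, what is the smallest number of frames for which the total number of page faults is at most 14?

f=1: 16 faults
f=2: 10 faults
f=3: 8 faults
f=4: 6 faults
f=5: 6 faults
f=6: 6 faults
Smallest f with faults ≤ 14 is 2.

2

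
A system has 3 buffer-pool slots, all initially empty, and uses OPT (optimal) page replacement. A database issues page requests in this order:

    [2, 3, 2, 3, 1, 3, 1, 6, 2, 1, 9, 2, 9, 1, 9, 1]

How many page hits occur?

2 -> miss, frames {2}
3 -> miss, frames {2,3}
2 -> hit
3 -> hit
1 -> miss, frames {2,3,1}
3 -> hit
1 -> hit
6 -> miss, evict 3, frames {2,1,6}
2 -> hit
1 -> hit
9 -> miss, evict 6, frames {2,1,9}
2 -> hit
9 -> hit
1 -> hit
9 -> hit
1 -> hit
Hits: 11.

11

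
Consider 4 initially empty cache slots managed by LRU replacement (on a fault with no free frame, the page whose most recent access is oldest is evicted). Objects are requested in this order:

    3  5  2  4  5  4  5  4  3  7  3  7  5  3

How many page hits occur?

9

3: fault, frames (3)
5: fault, frames (3 5)
2: fault, frames (3 5 2)
4: fault, frames (3 5 2 4)
5: hit
4: hit
5: hit
4: hit
3: hit
7: fault, evict 2, frames (5 4 3 7)
3: hit
7: hit
5: hit
3: hit
Hits: 9.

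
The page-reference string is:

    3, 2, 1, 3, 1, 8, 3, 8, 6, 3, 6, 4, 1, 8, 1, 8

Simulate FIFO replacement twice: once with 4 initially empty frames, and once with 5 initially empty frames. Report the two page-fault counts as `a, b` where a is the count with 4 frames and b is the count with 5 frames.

4 frames: F F F . . F . . F F . F F F . . → 9 faults.
5 frames: F F F . . F . . F . . F . . . . → 6 faults.
6 < 9: adding a frame reduced faults, as is typical.

9, 6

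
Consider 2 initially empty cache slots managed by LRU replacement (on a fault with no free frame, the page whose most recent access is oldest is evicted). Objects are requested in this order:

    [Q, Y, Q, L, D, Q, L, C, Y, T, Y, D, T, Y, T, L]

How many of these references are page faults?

13

Q: fault, frames (Q)
Y: fault, frames (Q Y)
Q: hit
L: fault, evict Y, frames (Q L)
D: fault, evict Q, frames (L D)
Q: fault, evict L, frames (D Q)
L: fault, evict D, frames (Q L)
C: fault, evict Q, frames (L C)
Y: fault, evict L, frames (C Y)
T: fault, evict C, frames (Y T)
Y: hit
D: fault, evict T, frames (Y D)
T: fault, evict Y, frames (D T)
Y: fault, evict D, frames (T Y)
T: hit
L: fault, evict Y, frames (T L)
Page faults: 13.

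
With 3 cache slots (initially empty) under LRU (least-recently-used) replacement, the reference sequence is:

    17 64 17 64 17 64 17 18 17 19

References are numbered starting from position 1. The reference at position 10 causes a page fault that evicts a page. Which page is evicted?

pos 1: 17 -> miss, frames [17]
pos 2: 64 -> miss, frames [17, 64]
pos 3: 17 -> hit
pos 4: 64 -> hit
pos 5: 17 -> hit
pos 6: 64 -> hit
pos 7: 17 -> hit
pos 8: 18 -> miss, frames [64, 17, 18]
pos 9: 17 -> hit
pos 10: 19 -> miss, evict 64, frames [18, 17, 19]
At position 10, page 64 is evicted.

64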